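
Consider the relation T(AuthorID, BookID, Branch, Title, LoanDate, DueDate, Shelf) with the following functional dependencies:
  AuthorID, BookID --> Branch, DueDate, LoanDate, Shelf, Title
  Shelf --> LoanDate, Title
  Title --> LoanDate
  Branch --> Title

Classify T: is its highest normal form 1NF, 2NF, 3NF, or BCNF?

2NF

Candidate key: {AuthorID, BookID}. Prime attributes: {AuthorID, BookID}.
For Shelf --> LoanDate, Title we have {Shelf}⁺ = {LoanDate, Shelf, Title}; {Shelf} is not a superkey, so BCNF fails.
Shelf --> LoanDate, Title determines the non-prime attributes {LoanDate, Title} from a non-superkey — 3NF is violated.
No proper subset of a key has a non-prime attribute in its closure, so there is no partial dependency; 2NF holds.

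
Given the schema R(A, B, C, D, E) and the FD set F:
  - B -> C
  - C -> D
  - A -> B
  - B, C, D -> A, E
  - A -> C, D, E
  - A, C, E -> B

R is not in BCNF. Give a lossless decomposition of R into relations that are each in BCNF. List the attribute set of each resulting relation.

Candidate keys of the original relation: {A}, {B}.
Within {A, B, C, D, E}: {C}⁺ ∩ {A, B, C, D, E} = {C, D}, not the whole set, so C -> D violates BCNF; decompose into {C, D} and {A, B, C, E}.
{C, D} is in BCNF.
{A, B, C, E} is in BCNF.

{A, B, C, E}; {C, D}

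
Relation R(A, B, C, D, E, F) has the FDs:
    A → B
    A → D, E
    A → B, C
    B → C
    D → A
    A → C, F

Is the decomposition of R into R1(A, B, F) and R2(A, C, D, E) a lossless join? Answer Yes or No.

Yes

Common attributes: {A}; their closure is {A, B, C, D, E, F}.
This includes all of R1, so the common attributes are a superkey of R1 — the join is lossless.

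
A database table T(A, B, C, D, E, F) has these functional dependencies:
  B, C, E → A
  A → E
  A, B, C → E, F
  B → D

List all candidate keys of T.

Attributes never on any right-hand side: {B, C} — every candidate key must contain all of them.
{A, B, C}⁺ = {A, B, C, D, E, F} — all of the relation — so {A, B, C} is a candidate key.
{B, C, E}⁺ = {A, B, C, D, E, F} — all of the relation — so {B, C, E} is a candidate key.
Any other superkey properly contains one of these, so there are no further candidate keys.

{A, B, C}, {B, C, E}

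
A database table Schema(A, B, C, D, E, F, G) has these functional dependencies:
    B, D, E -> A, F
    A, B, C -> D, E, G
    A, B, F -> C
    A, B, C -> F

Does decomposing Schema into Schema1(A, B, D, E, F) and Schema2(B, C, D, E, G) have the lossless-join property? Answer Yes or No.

The shared attributes are {B, D, E} and {B, D, E}⁺ = {A, B, C, D, E, F, G}.
Schema1 is contained in that closure, so Schema1 ∩ Schema2 -> Schema1 holds and the join is lossless.

Yes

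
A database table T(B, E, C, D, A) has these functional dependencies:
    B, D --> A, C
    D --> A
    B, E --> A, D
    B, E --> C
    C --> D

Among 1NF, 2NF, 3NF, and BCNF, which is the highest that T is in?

2NF

Candidate key: {B, E}. Prime attributes: {B, E}.
B, D --> A, C: {B, D}⁺ = {A, B, C, D}, which is not all of the attributes, so the left side is not a superkey — BCNF is violated.
Because {A, C} are non-prime and the left side of B, D --> A, C is not a superkey, the relation is not in 3NF.
No proper subset of a key has a non-prime attribute in its closure, so there is no partial dependency; 2NF holds.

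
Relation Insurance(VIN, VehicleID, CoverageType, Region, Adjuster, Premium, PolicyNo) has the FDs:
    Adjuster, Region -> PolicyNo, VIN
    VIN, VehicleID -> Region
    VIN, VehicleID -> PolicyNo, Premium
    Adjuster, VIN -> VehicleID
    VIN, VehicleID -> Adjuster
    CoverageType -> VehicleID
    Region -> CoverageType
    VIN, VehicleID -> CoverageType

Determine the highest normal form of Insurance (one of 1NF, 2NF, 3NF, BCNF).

Candidate keys: {Adjuster, Region}, {Adjuster, VIN}, {CoverageType, VIN}, {Region, VIN}, {VIN, VehicleID}. Prime attributes: {Adjuster, CoverageType, Region, VIN, VehicleID}.
For CoverageType -> VehicleID we have {CoverageType}⁺ = {CoverageType, VehicleID}; {CoverageType} is not a superkey, so BCNF fails.
Its right-hand attributes {VehicleID} are all prime, as are those of every other non-superkey FD — the relation is in 3NF.

3NF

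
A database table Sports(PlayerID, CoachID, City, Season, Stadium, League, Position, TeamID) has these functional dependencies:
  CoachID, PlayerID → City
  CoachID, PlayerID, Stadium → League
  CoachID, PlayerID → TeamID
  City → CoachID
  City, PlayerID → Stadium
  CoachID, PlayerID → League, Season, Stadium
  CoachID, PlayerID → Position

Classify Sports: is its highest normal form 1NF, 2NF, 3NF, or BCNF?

3NF

Candidate keys: {City, PlayerID}, {CoachID, PlayerID}. Prime attributes: {City, CoachID, PlayerID}.
For City → CoachID we have {City}⁺ = {City, CoachID}; {City} is not a superkey, so BCNF fails.
But every attribute on its right side ({CoachID}) is prime, and the same holds for every other non-superkey FD, so 3NF still holds.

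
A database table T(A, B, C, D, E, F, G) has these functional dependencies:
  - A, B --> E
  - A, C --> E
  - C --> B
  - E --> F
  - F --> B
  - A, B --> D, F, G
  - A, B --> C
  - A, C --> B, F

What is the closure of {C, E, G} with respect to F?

Start with {C, E, G}.
C --> B applies; add {B} → now {B, C, E, G}.
E --> F applies; add {F} → now {B, C, E, F, G}.
No further FD applies.

{B, C, E, F, G}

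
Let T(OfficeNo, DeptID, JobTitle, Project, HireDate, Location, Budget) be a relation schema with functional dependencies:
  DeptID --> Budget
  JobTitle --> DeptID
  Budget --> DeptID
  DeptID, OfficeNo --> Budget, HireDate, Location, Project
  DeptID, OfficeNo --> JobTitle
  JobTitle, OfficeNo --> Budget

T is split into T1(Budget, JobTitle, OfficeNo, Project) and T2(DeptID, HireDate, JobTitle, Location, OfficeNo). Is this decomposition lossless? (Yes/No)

Yes

The shared attributes are {JobTitle, OfficeNo} and {JobTitle, OfficeNo}⁺ = {Budget, DeptID, HireDate, JobTitle, Location, OfficeNo, Project}.
Since T1 ⊆ {Budget, DeptID, HireDate, JobTitle, Location, OfficeNo, Project}, the intersection is a superkey of T1; the decomposition is lossless.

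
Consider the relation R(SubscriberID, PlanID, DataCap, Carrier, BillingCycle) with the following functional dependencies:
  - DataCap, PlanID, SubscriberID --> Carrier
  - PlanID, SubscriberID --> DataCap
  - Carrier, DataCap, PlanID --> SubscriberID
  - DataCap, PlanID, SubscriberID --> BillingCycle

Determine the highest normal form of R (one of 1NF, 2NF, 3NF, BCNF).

Candidate keys: {Carrier, DataCap, PlanID}, {PlanID, SubscriberID}. Prime attributes: {Carrier, DataCap, PlanID, SubscriberID}.
The left-hand side of every FD is a superkey, so BCNF is satisfied.

BCNF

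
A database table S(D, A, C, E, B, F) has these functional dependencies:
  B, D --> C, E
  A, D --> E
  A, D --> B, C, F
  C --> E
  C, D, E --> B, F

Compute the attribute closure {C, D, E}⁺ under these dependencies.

{B, C, D, E, F}

Start with {C, D, E}.
C, D, E --> B, F applies; add {B, F} → now {B, C, D, E, F}.
No further FD applies.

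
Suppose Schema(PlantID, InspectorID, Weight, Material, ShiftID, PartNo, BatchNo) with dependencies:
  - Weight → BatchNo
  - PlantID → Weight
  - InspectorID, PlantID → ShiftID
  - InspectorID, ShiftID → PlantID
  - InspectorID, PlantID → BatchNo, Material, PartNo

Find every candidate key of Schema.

{InspectorID, PlantID}, {InspectorID, ShiftID}

Attributes never on any right-hand side: {InspectorID} — every candidate key must contain it.
{InspectorID, PlantID}⁺ = {BatchNo, InspectorID, Material, PartNo, PlantID, ShiftID, Weight} — all of the relation — so {InspectorID, PlantID} is a candidate key.
{InspectorID, ShiftID}⁺ = {BatchNo, InspectorID, Material, PartNo, PlantID, ShiftID, Weight} — all of the relation — so {InspectorID, ShiftID} is a candidate key.
Any other superkey properly contains one of these, so there are no further candidate keys.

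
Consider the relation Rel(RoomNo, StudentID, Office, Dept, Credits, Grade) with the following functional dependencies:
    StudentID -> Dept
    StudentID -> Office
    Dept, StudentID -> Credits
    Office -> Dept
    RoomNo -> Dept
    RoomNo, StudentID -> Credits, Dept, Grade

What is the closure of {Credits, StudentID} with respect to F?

{Credits, Dept, Office, StudentID}

Start with {Credits, StudentID}.
StudentID -> Dept applies; add {Dept} → now {Credits, Dept, StudentID}.
StudentID -> Office applies; add {Office} → now {Credits, Dept, Office, StudentID}.
No further FD applies.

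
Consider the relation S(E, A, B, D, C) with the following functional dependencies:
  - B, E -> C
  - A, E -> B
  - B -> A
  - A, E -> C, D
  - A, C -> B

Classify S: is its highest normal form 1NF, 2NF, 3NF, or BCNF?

3NF

Candidate keys: {A, E}, {B, E}. Prime attributes: {A, B, E}.
For B -> A we have {B}⁺ = {A, B}; {B} is not a superkey, so BCNF fails.
But every attribute on its right side ({A}) is prime, and the same holds for every other non-superkey FD, so 3NF still holds.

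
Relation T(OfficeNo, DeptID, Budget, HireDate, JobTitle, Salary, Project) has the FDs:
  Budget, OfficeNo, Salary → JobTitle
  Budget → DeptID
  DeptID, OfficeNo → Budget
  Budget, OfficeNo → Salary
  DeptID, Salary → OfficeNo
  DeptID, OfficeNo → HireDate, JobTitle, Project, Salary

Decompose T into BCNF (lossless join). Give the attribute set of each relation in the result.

Candidate keys of the original relation: {Budget, OfficeNo}, {Budget, Salary}, {DeptID, OfficeNo}, {DeptID, Salary}.
{Budget, DeptID, HireDate, JobTitle, OfficeNo, Project, Salary}: {Budget} determines {Budget, DeptID} here but is not a superkey — split on Budget → DeptID, giving {Budget, DeptID} and {Budget, HireDate, JobTitle, OfficeNo, Project, Salary}.
{Budget, DeptID} has no BCNF violation.
{Budget, HireDate, JobTitle, OfficeNo, Project, Salary} has no BCNF violation.

{Budget, DeptID}; {Budget, HireDate, JobTitle, OfficeNo, Project, Salary}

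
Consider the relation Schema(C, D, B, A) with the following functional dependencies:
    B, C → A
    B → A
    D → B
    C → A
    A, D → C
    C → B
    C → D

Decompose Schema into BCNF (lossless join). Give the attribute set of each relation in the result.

{A, B}; {B, C, D}

Candidate keys of the original relation: {C}, {D}.
Within {A, B, C, D}: {B}⁺ ∩ {A, B, C, D} = {A, B}, not the whole set, so B → A violates BCNF; decompose into {A, B} and {B, C, D}.
{A, B} is in BCNF.
{B, C, D} is in BCNF.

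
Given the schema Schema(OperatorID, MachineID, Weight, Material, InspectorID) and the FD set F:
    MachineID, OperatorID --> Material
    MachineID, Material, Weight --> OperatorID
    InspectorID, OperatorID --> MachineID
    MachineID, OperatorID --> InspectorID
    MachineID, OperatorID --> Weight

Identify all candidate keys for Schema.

{InspectorID, OperatorID}⁺ = {InspectorID, MachineID, Material, OperatorID, Weight} — all of the relation — so {InspectorID, OperatorID} is a candidate key.
{MachineID, OperatorID}⁺ = {InspectorID, MachineID, Material, OperatorID, Weight} — all of the relation — so {MachineID, OperatorID} is a candidate key.
{MachineID, Material, Weight}⁺ = {InspectorID, MachineID, Material, OperatorID, Weight} — all of the relation — so {MachineID, Material, Weight} is a candidate key.
No proper subset of any of these is a key, and no other minimal superkey exists.

{InspectorID, OperatorID}, {MachineID, Material, Weight}, {MachineID, OperatorID}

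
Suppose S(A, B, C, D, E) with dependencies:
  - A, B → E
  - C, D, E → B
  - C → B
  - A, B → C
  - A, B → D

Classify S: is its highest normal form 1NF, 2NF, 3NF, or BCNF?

3NF

Candidate keys: {A, B}, {A, C}. Prime attributes: {A, B, C}.
For C, D, E → B we have {C, D, E}⁺ = {B, C, D, E}; {C, D, E} is not a superkey, so BCNF fails.
But every attribute on its right side ({B}) is prime, and the same holds for every other non-superkey FD, so 3NF still holds.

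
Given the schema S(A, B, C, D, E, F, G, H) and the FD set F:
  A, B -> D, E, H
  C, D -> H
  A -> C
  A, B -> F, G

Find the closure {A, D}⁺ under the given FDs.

Start with {A, D}.
A -> C applies; add {C} → now {A, C, D}.
C, D -> H applies; add {H} → now {A, C, D, H}.
No further FD applies.

{A, C, D, H}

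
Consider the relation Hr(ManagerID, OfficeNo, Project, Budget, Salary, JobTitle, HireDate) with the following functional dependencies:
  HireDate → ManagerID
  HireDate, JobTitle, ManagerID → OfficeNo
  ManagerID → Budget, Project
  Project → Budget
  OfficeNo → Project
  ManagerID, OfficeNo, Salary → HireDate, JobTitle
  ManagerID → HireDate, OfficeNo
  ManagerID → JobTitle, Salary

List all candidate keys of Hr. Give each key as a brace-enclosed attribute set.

Closure of {HireDate} is {Budget, HireDate, JobTitle, ManagerID, OfficeNo, Project, Salary}, the whole schema; {HireDate} is a candidate key.
Closure of {ManagerID} is {Budget, HireDate, JobTitle, ManagerID, OfficeNo, Project, Salary}, the whole schema; {ManagerID} is a candidate key.
No proper subset of any of these is a key, and no other minimal superkey exists.

{HireDate}, {ManagerID}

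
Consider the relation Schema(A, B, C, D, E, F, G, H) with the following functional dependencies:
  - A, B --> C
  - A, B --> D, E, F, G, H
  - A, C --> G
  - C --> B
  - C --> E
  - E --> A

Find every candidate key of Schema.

{C}⁺ = {A, B, C, D, E, F, G, H} — all of the relation — so {C} is a candidate key.
{A, B}⁺ = {A, B, C, D, E, F, G, H} — all of the relation — so {A, B} is a candidate key.
{B, E}⁺ = {A, B, C, D, E, F, G, H} — all of the relation — so {B, E} is a candidate key.
These are minimal and exhaustive — every other superkey contains one of them.

{A, B}, {B, E}, {C}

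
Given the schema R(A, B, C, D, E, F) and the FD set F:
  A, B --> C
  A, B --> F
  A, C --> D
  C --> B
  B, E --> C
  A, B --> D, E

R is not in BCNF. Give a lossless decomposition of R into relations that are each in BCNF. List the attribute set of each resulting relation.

Candidate keys of the original relation: {A, B}, {A, C}.
{A, B, C, D, E, F}: {C} determines {B, C} here but is not a superkey — split on C --> B, giving {B, C} and {A, C, D, E, F}.
{B, C} has no BCNF violation.
{A, C, D, E, F} has no BCNF violation.

{A, C, D, E, F}; {B, C}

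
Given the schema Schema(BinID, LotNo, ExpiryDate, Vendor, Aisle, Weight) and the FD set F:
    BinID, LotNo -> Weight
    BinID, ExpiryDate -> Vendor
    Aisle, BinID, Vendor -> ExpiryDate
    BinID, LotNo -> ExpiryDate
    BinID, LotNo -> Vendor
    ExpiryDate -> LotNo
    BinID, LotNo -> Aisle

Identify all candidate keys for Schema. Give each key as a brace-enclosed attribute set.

{Aisle, BinID, Vendor}, {BinID, ExpiryDate}, {BinID, LotNo}

Attributes never on any right-hand side: {BinID} — every candidate key must contain it.
{BinID, ExpiryDate}⁺ = {Aisle, BinID, ExpiryDate, LotNo, Vendor, Weight}, which is every attribute, so {BinID, ExpiryDate} is a candidate key.
{BinID, LotNo}⁺ = {Aisle, BinID, ExpiryDate, LotNo, Vendor, Weight}, which is every attribute, so {BinID, LotNo} is a candidate key.
{Aisle, BinID, Vendor}⁺ = {Aisle, BinID, ExpiryDate, LotNo, Vendor, Weight}, which is every attribute, so {Aisle, BinID, Vendor} is a candidate key.
These are minimal and exhaustive — every other superkey contains one of them.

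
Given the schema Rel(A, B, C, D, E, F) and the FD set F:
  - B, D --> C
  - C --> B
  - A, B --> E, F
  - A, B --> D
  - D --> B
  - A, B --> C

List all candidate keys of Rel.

{A, B}, {A, C}, {A, D}

No FD produces {A}, so it must be in every candidate key.
{A, B}⁺ = {A, B, C, D, E, F}, which is every attribute, so {A, B} is a candidate key.
{A, C}⁺ = {A, B, C, D, E, F}, which is every attribute, so {A, C} is a candidate key.
{A, D}⁺ = {A, B, C, D, E, F}, which is every attribute, so {A, D} is a candidate key.
No proper subset of any of these is a key, and no other minimal superkey exists.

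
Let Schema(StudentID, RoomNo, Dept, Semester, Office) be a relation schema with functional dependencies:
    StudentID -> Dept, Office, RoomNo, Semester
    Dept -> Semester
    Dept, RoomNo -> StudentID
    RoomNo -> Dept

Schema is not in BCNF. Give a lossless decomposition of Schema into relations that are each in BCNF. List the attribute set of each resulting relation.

{Dept, Office, RoomNo, StudentID}; {Dept, Semester}

Candidate keys of the original relation: {RoomNo}, {StudentID}.
Within {Dept, Office, RoomNo, Semester, StudentID}: {Dept}⁺ ∩ {Dept, Office, RoomNo, Semester, StudentID} = {Dept, Semester}, not the whole set, so Dept -> Semester violates BCNF; decompose into {Dept, Semester} and {Dept, Office, RoomNo, StudentID}.
{Dept, Semester} is in BCNF.
{Dept, Office, RoomNo, StudentID} is in BCNF.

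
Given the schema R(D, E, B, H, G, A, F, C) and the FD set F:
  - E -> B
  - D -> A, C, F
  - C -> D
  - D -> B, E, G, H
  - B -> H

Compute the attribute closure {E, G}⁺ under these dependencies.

{B, E, G, H}

Start with {E, G}.
E -> B applies; add {B} → now {B, E, G}.
B -> H applies; add {H} → now {B, E, G, H}.
No further FD applies.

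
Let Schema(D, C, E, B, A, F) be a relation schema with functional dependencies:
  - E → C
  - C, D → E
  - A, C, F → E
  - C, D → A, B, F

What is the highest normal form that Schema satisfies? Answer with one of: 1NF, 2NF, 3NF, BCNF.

3NF

Candidate keys: {C, D}, {D, E}. Prime attributes: {C, D, E}.
E → C: {E}⁺ = {C, E}, which is not all of the attributes, so the left side is not a superkey — BCNF is violated.
Its right-hand attributes {C} are all prime, as are those of every other non-superkey FD — the relation is in 3NF.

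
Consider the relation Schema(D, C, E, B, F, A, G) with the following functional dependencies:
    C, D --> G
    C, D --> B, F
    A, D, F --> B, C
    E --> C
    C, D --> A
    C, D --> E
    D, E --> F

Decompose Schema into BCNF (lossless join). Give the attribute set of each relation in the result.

{A, B, D, E, F, G}; {C, E}

Candidate keys of the original relation: {A, D, F}, {C, D}, {D, E}.
Within {A, B, C, D, E, F, G}: {E}⁺ ∩ {A, B, C, D, E, F, G} = {C, E}, not the whole set, so E --> C violates BCNF; decompose into {C, E} and {A, B, D, E, F, G}.
{C, E} is in BCNF.
{A, B, D, E, F, G} is in BCNF.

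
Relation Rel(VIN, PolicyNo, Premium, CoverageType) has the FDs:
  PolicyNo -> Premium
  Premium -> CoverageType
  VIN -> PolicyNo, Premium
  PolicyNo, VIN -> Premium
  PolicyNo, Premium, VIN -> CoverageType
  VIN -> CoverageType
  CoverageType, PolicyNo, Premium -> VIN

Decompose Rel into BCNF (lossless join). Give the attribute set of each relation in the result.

Candidate keys of the original relation: {PolicyNo}, {VIN}.
Within {CoverageType, PolicyNo, Premium, VIN}: {Premium}⁺ ∩ {CoverageType, PolicyNo, Premium, VIN} = {CoverageType, Premium}, not the whole set, so Premium -> CoverageType violates BCNF; decompose into {CoverageType, Premium} and {PolicyNo, Premium, VIN}.
{CoverageType, Premium} has no BCNF violation.
{PolicyNo, Premium, VIN} has no BCNF violation.

{CoverageType, Premium}; {PolicyNo, Premium, VIN}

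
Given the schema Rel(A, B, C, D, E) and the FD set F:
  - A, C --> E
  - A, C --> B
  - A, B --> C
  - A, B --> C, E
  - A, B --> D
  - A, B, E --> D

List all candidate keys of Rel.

No FD produces {A}, so it must be in every candidate key.
{A, B}⁺ = {A, B, C, D, E} — all of the relation — so {A, B} is a candidate key.
{A, C}⁺ = {A, B, C, D, E} — all of the relation — so {A, C} is a candidate key.
No proper subset of any of these is a key, and no other minimal superkey exists.

{A, B}, {A, C}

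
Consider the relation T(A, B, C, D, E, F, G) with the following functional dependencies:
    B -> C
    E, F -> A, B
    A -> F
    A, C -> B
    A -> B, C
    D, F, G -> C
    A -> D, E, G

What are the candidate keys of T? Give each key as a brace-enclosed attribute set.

Closure of {A} is {A, B, C, D, E, F, G}, the whole schema; {A} is a candidate key.
Closure of {E, F} is {A, B, C, D, E, F, G}, the whole schema; {E, F} is a candidate key.
No proper subset of any of these is a key, and no other minimal superkey exists.

{A}, {E, F}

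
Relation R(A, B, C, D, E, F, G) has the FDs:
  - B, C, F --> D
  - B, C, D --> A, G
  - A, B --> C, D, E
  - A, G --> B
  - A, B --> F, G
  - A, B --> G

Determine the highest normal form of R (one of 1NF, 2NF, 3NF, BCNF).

Candidate keys: {A, B}, {A, G}, {B, C, D}, {B, C, F}. Prime attributes: {A, B, C, D, F, G}.
Every FD has a superkey on the left, so the relation is in BCNF.

BCNF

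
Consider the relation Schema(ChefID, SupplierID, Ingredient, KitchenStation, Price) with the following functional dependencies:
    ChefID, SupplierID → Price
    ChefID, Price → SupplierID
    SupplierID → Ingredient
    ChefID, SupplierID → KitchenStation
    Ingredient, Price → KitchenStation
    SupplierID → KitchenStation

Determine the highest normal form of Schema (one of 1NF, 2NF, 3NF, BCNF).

1NF

Candidate keys: {ChefID, Price}, {ChefID, SupplierID}. Prime attributes: {ChefID, Price, SupplierID}.
SupplierID → Ingredient: {SupplierID}⁺ = {Ingredient, KitchenStation, SupplierID}, which is not all of the attributes, so the left side is not a superkey — BCNF is violated.
SupplierID → Ingredient determines the non-prime attribute {Ingredient} from a non-superkey — 3NF is violated.
Since {SupplierID} ⊂ {ChefID, SupplierID} and {SupplierID}⁺ ⊇ {Ingredient, KitchenStation} with {Ingredient, KitchenStation} non-prime, there is a partial dependency; 2NF fails.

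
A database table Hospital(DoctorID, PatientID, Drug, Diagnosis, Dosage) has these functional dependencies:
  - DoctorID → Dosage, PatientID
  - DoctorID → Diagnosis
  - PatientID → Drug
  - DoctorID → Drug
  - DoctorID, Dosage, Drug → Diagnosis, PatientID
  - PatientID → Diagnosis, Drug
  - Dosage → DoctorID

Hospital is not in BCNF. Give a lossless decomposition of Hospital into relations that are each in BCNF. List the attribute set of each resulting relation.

{Diagnosis, Drug, PatientID}; {DoctorID, Dosage, PatientID}

Candidate keys of the original relation: {DoctorID}, {Dosage}.
{Diagnosis, DoctorID, Dosage, Drug, PatientID}: {PatientID} determines {Diagnosis, Drug, PatientID} here but is not a superkey — split on PatientID → Diagnosis, Drug, giving {Diagnosis, Drug, PatientID} and {DoctorID, Dosage, PatientID}.
{Diagnosis, Drug, PatientID} has no BCNF violation.
{DoctorID, Dosage, PatientID} has no BCNF violation.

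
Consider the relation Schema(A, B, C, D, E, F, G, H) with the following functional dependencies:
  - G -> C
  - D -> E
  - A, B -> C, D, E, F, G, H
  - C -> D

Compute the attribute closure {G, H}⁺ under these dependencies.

Start with {G, H}.
G -> C applies; add {C} → now {C, G, H}.
C -> D applies; add {D} → now {C, D, G, H}.
D -> E applies; add {E} → now {C, D, E, G, H}.
No further FD applies.

{C, D, E, G, H}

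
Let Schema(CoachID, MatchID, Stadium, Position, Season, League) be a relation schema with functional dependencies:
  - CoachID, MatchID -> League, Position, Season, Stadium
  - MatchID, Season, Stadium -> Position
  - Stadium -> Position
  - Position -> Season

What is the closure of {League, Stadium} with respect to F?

Start with {League, Stadium}.
Stadium -> Position applies; add {Position} → now {League, Position, Stadium}.
Position -> Season applies; add {Season} → now {League, Position, Season, Stadium}.
No further FD applies.

{League, Position, Season, Stadium}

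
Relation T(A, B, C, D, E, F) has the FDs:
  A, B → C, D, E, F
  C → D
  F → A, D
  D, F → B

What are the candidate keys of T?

{A, B}, {F}

Closure of {F} is {A, B, C, D, E, F}, the whole schema; {F} is a candidate key.
Closure of {A, B} is {A, B, C, D, E, F}, the whole schema; {A, B} is a candidate key.
Any other superkey properly contains one of these, so there are no further candidate keys.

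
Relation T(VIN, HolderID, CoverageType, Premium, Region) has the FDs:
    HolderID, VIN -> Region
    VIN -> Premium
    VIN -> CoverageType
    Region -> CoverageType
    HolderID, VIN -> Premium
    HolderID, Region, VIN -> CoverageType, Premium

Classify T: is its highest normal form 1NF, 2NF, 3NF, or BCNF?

1NF

Candidate key: {HolderID, VIN}. Prime attributes: {HolderID, VIN}.
VIN -> Premium: {VIN}⁺ = {CoverageType, Premium, VIN}, which is not all of the attributes, so the left side is not a superkey — BCNF is violated.
VIN -> Premium has non-prime {Premium} on the right and a non-superkey on the left, so 3NF fails.
The proper key subset {VIN} of {HolderID, VIN} determines non-prime {CoverageType, Premium}, so the relation is not even in 2NF.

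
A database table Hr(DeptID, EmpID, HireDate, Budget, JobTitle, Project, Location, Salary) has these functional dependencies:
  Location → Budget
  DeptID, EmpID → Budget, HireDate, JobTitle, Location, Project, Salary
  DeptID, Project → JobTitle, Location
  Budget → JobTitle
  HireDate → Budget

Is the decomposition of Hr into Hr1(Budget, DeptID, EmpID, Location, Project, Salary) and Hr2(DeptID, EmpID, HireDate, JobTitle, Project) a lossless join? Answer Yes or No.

Yes

The shared attributes are {DeptID, EmpID, Project} and {DeptID, EmpID, Project}⁺ = {Budget, DeptID, EmpID, HireDate, JobTitle, Location, Project, Salary}.
Since Hr1 ⊆ {Budget, DeptID, EmpID, HireDate, JobTitle, Location, Project, Salary}, the intersection is a superkey of Hr1; the decomposition is lossless.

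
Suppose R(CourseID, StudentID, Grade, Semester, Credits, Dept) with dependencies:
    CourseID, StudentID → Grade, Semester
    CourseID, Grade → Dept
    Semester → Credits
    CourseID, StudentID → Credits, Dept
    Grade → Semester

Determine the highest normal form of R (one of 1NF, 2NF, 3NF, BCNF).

2NF

Candidate key: {CourseID, StudentID}. Prime attributes: {CourseID, StudentID}.
CourseID, Grade → Dept breaks BCNF: {CourseID, Grade}⁺ = {CourseID, Credits, Dept, Grade, Semester}, so {CourseID, Grade} is not a superkey.
Because {Dept} is non-prime and the left side of CourseID, Grade → Dept is not a superkey, the relation is not in 3NF.
No proper subset of a key has a non-prime attribute in its closure, so there is no partial dependency; 2NF holds.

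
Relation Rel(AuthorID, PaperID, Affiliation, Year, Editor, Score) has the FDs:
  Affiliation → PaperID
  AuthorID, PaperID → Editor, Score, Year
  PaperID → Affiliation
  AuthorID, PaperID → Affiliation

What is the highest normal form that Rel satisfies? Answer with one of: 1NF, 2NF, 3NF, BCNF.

Candidate keys: {Affiliation, AuthorID}, {AuthorID, PaperID}. Prime attributes: {Affiliation, AuthorID, PaperID}.
For Affiliation → PaperID we have {Affiliation}⁺ = {Affiliation, PaperID}; {Affiliation} is not a superkey, so BCNF fails.
Since {PaperID} ⊆ prime attributes and every other non-superkey FD also has a prime right side, the schema is in 3NF.

3NF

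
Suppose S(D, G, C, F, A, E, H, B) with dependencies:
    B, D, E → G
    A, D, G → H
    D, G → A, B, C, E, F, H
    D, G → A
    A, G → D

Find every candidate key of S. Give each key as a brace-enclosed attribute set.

{A, G}⁺ = {A, B, C, D, E, F, G, H} — all of the relation — so {A, G} is a candidate key.
{D, G}⁺ = {A, B, C, D, E, F, G, H} — all of the relation — so {D, G} is a candidate key.
{B, D, E}⁺ = {A, B, C, D, E, F, G, H} — all of the relation — so {B, D, E} is a candidate key.
Any other superkey properly contains one of these, so there are no further candidate keys.

{A, G}, {B, D, E}, {D, G}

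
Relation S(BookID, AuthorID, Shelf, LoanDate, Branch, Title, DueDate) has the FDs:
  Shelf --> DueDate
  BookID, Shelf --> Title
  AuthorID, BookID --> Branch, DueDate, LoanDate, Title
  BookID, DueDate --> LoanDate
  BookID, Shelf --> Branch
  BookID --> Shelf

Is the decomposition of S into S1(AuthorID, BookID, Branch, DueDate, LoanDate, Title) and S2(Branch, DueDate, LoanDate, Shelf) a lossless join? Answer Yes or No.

S1 ∩ S2 = {Branch, DueDate, LoanDate}; its closure under F is {Branch, DueDate, LoanDate}.
Neither S1 nor S2 is contained in that closure, so the decomposition is lossy.

No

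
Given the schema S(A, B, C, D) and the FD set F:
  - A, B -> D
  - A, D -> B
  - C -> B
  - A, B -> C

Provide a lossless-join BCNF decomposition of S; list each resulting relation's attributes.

{A, C, D}; {B, C}

Candidate keys of the original relation: {A, B}, {A, C}, {A, D}.
In {A, B, C, D}, {C} is not a superkey ({C}⁺ restricted to this set is {B, C}), so split on C -> B into {B, C} and {A, C, D}.
{B, C}: every determinant is a superkey — BCNF.
{A, C, D}: every determinant is a superkey — BCNF.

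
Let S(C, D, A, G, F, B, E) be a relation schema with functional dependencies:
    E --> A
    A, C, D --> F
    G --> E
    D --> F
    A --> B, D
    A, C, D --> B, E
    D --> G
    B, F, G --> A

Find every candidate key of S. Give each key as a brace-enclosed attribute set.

{A, C}, {C, D}, {C, E}, {C, G}

{C} never appears on the right of any FD, so every key must include it.
{A, C}⁺ = {A, B, C, D, E, F, G} — all of the relation — so {A, C} is a candidate key.
{C, D}⁺ = {A, B, C, D, E, F, G} — all of the relation — so {C, D} is a candidate key.
{C, E}⁺ = {A, B, C, D, E, F, G} — all of the relation — so {C, E} is a candidate key.
{C, G}⁺ = {A, B, C, D, E, F, G} — all of the relation — so {C, G} is a candidate key.
These are minimal and exhaustive — every other superkey contains one of them.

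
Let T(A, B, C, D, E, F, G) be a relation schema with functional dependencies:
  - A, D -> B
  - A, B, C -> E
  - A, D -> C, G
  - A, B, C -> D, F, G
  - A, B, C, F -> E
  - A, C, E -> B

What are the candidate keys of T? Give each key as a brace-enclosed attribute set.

{A, B, C}, {A, C, E}, {A, D}

Attributes never on any right-hand side: {A} — every candidate key must contain it.
{A, D}⁺ = {A, B, C, D, E, F, G} — all of the relation — so {A, D} is a candidate key.
{A, B, C}⁺ = {A, B, C, D, E, F, G} — all of the relation — so {A, B, C} is a candidate key.
{A, C, E}⁺ = {A, B, C, D, E, F, G} — all of the relation — so {A, C, E} is a candidate key.
No proper subset of any of these is a key, and no other minimal superkey exists.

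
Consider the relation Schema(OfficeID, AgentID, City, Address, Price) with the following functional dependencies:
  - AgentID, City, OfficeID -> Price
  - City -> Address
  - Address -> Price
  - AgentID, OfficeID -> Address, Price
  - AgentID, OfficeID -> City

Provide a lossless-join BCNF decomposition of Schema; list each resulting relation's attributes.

Candidate key of the original relation: {AgentID, OfficeID}.
{Address, AgentID, City, OfficeID, Price}: {City} determines {Address, City, Price} here but is not a superkey — split on City -> Address, Price, giving {Address, City, Price} and {AgentID, City, OfficeID}.
{Address, City, Price}: {Address} determines {Address, Price} here but is not a superkey — split on Address -> Price, giving {Address, Price} and {Address, City}.
{Address, Price} has no BCNF violation.
{Address, City} has no BCNF violation.
{AgentID, City, OfficeID} has no BCNF violation.

{Address, City}; {Address, Price}; {AgentID, City, OfficeID}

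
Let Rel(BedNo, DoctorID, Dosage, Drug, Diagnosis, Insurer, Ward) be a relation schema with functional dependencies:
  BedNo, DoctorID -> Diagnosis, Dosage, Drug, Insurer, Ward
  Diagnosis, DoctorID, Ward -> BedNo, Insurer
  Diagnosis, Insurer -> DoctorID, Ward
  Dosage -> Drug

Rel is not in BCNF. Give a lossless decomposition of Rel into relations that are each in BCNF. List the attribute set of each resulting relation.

{BedNo, Diagnosis, DoctorID, Dosage, Insurer, Ward}; {Dosage, Drug}

Candidate keys of the original relation: {BedNo, DoctorID}, {Diagnosis, DoctorID, Ward}, {Diagnosis, Insurer}.
{BedNo, Diagnosis, DoctorID, Dosage, Drug, Insurer, Ward}: {Dosage} determines {Dosage, Drug} here but is not a superkey — split on Dosage -> Drug, giving {Dosage, Drug} and {BedNo, Diagnosis, DoctorID, Dosage, Insurer, Ward}.
{Dosage, Drug}: every determinant is a superkey — BCNF.
{BedNo, Diagnosis, DoctorID, Dosage, Insurer, Ward}: every determinant is a superkey — BCNF.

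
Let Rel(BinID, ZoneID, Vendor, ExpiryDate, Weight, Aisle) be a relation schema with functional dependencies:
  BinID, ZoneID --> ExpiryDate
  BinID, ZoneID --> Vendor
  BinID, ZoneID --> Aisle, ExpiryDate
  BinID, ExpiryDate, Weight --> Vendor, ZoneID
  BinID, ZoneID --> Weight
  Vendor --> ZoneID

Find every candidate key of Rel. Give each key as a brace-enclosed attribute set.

{BinID} never appears on the right of any FD, so every key must include it.
{BinID, Vendor} is a candidate key since {BinID, Vendor}⁺ = {Aisle, BinID, ExpiryDate, Vendor, Weight, ZoneID} covers every attribute.
{BinID, ZoneID} is a candidate key since {BinID, ZoneID}⁺ = {Aisle, BinID, ExpiryDate, Vendor, Weight, ZoneID} covers every attribute.
{BinID, ExpiryDate, Weight} is a candidate key since {BinID, ExpiryDate, Weight}⁺ = {Aisle, BinID, ExpiryDate, Vendor, Weight, ZoneID} covers every attribute.
These are minimal and exhaustive — every other superkey contains one of them.

{BinID, ExpiryDate, Weight}, {BinID, Vendor}, {BinID, ZoneID}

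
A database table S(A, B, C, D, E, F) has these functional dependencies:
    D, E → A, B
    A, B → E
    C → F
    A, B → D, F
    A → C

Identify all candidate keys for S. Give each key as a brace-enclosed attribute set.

Closure of {A, B} is {A, B, C, D, E, F}, the whole schema; {A, B} is a candidate key.
Closure of {D, E} is {A, B, C, D, E, F}, the whole schema; {D, E} is a candidate key.
No proper subset of any of these is a key, and no other minimal superkey exists.

{A, B}, {D, E}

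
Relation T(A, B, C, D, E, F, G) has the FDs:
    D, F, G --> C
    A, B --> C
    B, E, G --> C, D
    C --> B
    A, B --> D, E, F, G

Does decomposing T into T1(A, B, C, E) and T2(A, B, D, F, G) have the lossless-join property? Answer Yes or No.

Yes

T1 ∩ T2 = {A, B}; its closure under F is {A, B, C, D, E, F, G}.
This includes all of T1, so the common attributes are a superkey of T1 — the join is lossless.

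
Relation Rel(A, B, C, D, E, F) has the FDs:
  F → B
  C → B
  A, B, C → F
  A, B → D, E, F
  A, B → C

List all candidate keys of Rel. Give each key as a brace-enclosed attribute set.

{A, B}, {A, C}, {A, F}

Attributes never on any right-hand side: {A} — every candidate key must contain it.
Closure of {A, B} is {A, B, C, D, E, F}, the whole schema; {A, B} is a candidate key.
Closure of {A, C} is {A, B, C, D, E, F}, the whole schema; {A, C} is a candidate key.
Closure of {A, F} is {A, B, C, D, E, F}, the whole schema; {A, F} is a candidate key.
Any other superkey properly contains one of these, so there are no further candidate keys.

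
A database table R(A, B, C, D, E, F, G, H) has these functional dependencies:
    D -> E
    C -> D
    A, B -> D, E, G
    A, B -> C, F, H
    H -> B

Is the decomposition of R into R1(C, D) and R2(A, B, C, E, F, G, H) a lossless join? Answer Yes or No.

R1 ∩ R2 = {C}; its closure under F is {C, D, E}.
This includes all of R1, so the common attributes are a superkey of R1 — the join is lossless.

Yes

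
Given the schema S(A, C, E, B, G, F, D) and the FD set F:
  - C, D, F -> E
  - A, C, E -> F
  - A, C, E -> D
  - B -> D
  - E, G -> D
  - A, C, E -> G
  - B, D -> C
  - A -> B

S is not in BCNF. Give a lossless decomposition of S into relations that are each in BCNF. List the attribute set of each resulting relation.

Candidate keys of the original relation: {A, E}, {A, F}.
In {A, B, C, D, E, F, G}, {C, D, F} is not a superkey ({C, D, F}⁺ restricted to this set is {C, D, E, F}), so split on C, D, F -> E into {C, D, E, F} and {A, B, C, D, F, G}.
{C, D, E, F} has no BCNF violation.
In {A, B, C, D, F, G}, {B} is not a superkey ({B}⁺ restricted to this set is {B, C, D}), so split on B -> C, D into {B, C, D} and {A, B, F, G}.
{B, C, D} has no BCNF violation.
In {A, B, F, G}, {A} is not a superkey ({A}⁺ restricted to this set is {A, B}), so split on A -> B into {A, B} and {A, F, G}.
{A, B} has no BCNF violation.
{A, F, G} has no BCNF violation.

{A, B}; {A, F, G}; {B, C, D}; {C, D, E, F}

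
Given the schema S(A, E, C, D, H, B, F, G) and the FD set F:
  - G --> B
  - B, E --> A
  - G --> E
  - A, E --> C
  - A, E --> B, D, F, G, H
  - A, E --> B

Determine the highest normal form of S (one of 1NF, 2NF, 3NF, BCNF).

Candidate keys: {A, E}, {B, E}, {G}. Prime attributes: {A, B, E, G}.
The left-hand side of every FD is a superkey, so BCNF is satisfied.

BCNF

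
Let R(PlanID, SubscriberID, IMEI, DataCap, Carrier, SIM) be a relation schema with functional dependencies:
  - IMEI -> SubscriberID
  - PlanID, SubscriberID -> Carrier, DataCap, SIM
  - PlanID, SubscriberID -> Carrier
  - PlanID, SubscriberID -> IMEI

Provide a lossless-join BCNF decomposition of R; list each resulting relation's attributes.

Candidate keys of the original relation: {IMEI, PlanID}, {PlanID, SubscriberID}.
In {Carrier, DataCap, IMEI, PlanID, SIM, SubscriberID}, {IMEI} is not a superkey ({IMEI}⁺ restricted to this set is {IMEI, SubscriberID}), so split on IMEI -> SubscriberID into {IMEI, SubscriberID} and {Carrier, DataCap, IMEI, PlanID, SIM}.
{IMEI, SubscriberID} has no BCNF violation.
{Carrier, DataCap, IMEI, PlanID, SIM} has no BCNF violation.

{Carrier, DataCap, IMEI, PlanID, SIM}; {IMEI, SubscriberID}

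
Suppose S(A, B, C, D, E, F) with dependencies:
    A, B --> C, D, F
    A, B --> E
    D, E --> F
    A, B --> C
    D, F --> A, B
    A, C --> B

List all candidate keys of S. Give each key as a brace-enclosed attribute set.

{A, B}, {A, C}, {D, E}, {D, F}

{A, B} is a candidate key since {A, B}⁺ = {A, B, C, D, E, F} covers every attribute.
{A, C} is a candidate key since {A, C}⁺ = {A, B, C, D, E, F} covers every attribute.
{D, E} is a candidate key since {D, E}⁺ = {A, B, C, D, E, F} covers every attribute.
{D, F} is a candidate key since {D, F}⁺ = {A, B, C, D, E, F} covers every attribute.
These are minimal and exhaustive — every other superkey contains one of them.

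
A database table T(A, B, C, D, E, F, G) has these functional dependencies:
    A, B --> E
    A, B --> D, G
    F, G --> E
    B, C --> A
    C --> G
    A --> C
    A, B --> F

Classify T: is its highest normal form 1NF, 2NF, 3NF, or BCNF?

1NF

Candidate keys: {A, B}, {B, C}. Prime attributes: {A, B, C}.
F, G --> E breaks BCNF: {F, G}⁺ = {E, F, G}, so {F, G} is not a superkey.
Because {E} is non-prime and the left side of F, G --> E is not a superkey, the relation is not in 3NF.
The proper key subset {A} of {A, B} determines non-prime {G}, so the relation is not even in 2NF.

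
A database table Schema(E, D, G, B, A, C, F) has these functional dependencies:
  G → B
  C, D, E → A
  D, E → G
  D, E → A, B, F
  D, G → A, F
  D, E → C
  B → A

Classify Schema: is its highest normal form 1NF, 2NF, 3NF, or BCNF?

Candidate key: {D, E}. Prime attributes: {D, E}.
G → B: {G}⁺ = {A, B, G}, which is not all of the attributes, so the left side is not a superkey — BCNF is violated.
G → B has non-prime {B} on the right and a non-superkey on the left, so 3NF fails.
No proper subset of a key has a non-prime attribute in its closure, so there is no partial dependency; 2NF holds.

2NF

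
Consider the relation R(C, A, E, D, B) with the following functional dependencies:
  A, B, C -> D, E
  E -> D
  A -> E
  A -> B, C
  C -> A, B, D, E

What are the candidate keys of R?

Closure of {A} is {A, B, C, D, E}, the whole schema; {A} is a candidate key.
Closure of {C} is {A, B, C, D, E}, the whole schema; {C} is a candidate key.
These are minimal and exhaustive — every other superkey contains one of them.

{A}, {C}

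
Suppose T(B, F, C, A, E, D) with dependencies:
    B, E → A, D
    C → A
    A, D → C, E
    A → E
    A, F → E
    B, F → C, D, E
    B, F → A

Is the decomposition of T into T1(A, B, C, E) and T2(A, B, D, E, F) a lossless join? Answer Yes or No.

The shared attributes are {A, B, E} and {A, B, E}⁺ = {A, B, C, D, E}.
This includes all of T1, so the common attributes are a superkey of T1 — the join is lossless.

Yes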